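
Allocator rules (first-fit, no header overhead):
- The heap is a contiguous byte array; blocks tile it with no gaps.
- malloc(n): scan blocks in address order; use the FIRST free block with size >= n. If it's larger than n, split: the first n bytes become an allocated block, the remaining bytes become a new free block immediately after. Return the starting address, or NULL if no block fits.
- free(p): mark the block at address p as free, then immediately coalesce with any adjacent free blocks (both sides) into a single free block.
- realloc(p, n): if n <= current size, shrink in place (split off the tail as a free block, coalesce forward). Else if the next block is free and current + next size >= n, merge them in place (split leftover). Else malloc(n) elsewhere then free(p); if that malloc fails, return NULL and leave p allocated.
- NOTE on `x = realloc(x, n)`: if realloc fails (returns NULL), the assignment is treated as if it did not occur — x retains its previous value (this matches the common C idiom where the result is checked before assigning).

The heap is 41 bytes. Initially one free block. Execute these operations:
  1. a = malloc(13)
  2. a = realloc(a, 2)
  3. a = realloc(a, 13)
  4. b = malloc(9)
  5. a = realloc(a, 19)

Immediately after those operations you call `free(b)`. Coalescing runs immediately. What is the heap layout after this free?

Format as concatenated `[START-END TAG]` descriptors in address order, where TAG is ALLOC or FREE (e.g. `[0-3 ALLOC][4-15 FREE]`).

Op 1: a = malloc(13) -> a = 0; heap: [0-12 ALLOC][13-40 FREE]
Op 2: a = realloc(a, 2) -> a = 0; heap: [0-1 ALLOC][2-40 FREE]
Op 3: a = realloc(a, 13) -> a = 0; heap: [0-12 ALLOC][13-40 FREE]
Op 4: b = malloc(9) -> b = 13; heap: [0-12 ALLOC][13-21 ALLOC][22-40 FREE]
Op 5: a = realloc(a, 19) -> a = 22; heap: [0-12 FREE][13-21 ALLOC][22-40 ALLOC]
free(b): b = 13 -> block [13-21 ALLOC]; mark free, coalesce with adjacent free neighbors -> [0-21 FREE][22-40 ALLOC]

Answer: [0-21 FREE][22-40 ALLOC]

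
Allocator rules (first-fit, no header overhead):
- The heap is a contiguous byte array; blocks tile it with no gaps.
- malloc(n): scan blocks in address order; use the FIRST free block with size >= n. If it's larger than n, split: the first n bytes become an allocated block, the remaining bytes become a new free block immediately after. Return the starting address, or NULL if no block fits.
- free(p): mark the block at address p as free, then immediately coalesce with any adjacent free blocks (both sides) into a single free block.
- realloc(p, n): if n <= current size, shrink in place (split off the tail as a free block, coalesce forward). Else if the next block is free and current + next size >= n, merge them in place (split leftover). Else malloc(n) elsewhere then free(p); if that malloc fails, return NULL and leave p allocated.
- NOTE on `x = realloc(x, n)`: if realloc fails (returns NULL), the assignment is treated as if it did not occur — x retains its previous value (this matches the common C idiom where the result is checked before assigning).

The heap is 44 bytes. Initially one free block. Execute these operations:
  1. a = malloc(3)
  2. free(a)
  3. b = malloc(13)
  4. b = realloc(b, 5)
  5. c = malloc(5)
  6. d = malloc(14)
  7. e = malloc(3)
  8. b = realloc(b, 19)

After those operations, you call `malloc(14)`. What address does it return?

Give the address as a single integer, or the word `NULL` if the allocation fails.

Answer: 27

Derivation:
Op 1: a = malloc(3) -> a = 0; heap: [0-2 ALLOC][3-43 FREE]
Op 2: free(a) -> (freed a); heap: [0-43 FREE]
Op 3: b = malloc(13) -> b = 0; heap: [0-12 ALLOC][13-43 FREE]
Op 4: b = realloc(b, 5) -> b = 0; heap: [0-4 ALLOC][5-43 FREE]
Op 5: c = malloc(5) -> c = 5; heap: [0-4 ALLOC][5-9 ALLOC][10-43 FREE]
Op 6: d = malloc(14) -> d = 10; heap: [0-4 ALLOC][5-9 ALLOC][10-23 ALLOC][24-43 FREE]
Op 7: e = malloc(3) -> e = 24; heap: [0-4 ALLOC][5-9 ALLOC][10-23 ALLOC][24-26 ALLOC][27-43 FREE]
Op 8: b = realloc(b, 19) -> NULL (b unchanged); heap: [0-4 ALLOC][5-9 ALLOC][10-23 ALLOC][24-26 ALLOC][27-43 FREE]
malloc(14): first-fit scan over [0-4 ALLOC][5-9 ALLOC][10-23 ALLOC][24-26 ALLOC][27-43 FREE] -> 27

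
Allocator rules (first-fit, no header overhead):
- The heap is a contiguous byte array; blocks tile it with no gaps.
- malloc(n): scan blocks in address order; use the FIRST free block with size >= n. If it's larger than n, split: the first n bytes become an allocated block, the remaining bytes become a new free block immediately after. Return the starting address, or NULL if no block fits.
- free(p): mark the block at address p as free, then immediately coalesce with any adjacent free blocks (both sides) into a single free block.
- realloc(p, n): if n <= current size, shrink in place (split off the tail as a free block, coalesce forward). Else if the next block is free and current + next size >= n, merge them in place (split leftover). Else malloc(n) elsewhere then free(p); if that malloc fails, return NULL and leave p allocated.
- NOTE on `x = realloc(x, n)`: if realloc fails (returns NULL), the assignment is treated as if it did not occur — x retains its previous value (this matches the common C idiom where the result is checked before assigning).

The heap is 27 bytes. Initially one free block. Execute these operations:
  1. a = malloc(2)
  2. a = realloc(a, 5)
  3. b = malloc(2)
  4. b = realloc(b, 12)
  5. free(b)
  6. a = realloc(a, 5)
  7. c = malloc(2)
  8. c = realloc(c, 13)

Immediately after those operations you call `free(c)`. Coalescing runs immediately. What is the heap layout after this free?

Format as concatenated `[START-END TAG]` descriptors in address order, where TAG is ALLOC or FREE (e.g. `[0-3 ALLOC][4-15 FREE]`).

Answer: [0-4 ALLOC][5-26 FREE]

Derivation:
Op 1: a = malloc(2) -> a = 0; heap: [0-1 ALLOC][2-26 FREE]
Op 2: a = realloc(a, 5) -> a = 0; heap: [0-4 ALLOC][5-26 FREE]
Op 3: b = malloc(2) -> b = 5; heap: [0-4 ALLOC][5-6 ALLOC][7-26 FREE]
Op 4: b = realloc(b, 12) -> b = 5; heap: [0-4 ALLOC][5-16 ALLOC][17-26 FREE]
Op 5: free(b) -> (freed b); heap: [0-4 ALLOC][5-26 FREE]
Op 6: a = realloc(a, 5) -> a = 0; heap: [0-4 ALLOC][5-26 FREE]
Op 7: c = malloc(2) -> c = 5; heap: [0-4 ALLOC][5-6 ALLOC][7-26 FREE]
Op 8: c = realloc(c, 13) -> c = 5; heap: [0-4 ALLOC][5-17 ALLOC][18-26 FREE]
free(c): c = 5 -> block [5-17 ALLOC]; mark free, coalesce with adjacent free neighbors -> [0-4 ALLOC][5-26 FREE]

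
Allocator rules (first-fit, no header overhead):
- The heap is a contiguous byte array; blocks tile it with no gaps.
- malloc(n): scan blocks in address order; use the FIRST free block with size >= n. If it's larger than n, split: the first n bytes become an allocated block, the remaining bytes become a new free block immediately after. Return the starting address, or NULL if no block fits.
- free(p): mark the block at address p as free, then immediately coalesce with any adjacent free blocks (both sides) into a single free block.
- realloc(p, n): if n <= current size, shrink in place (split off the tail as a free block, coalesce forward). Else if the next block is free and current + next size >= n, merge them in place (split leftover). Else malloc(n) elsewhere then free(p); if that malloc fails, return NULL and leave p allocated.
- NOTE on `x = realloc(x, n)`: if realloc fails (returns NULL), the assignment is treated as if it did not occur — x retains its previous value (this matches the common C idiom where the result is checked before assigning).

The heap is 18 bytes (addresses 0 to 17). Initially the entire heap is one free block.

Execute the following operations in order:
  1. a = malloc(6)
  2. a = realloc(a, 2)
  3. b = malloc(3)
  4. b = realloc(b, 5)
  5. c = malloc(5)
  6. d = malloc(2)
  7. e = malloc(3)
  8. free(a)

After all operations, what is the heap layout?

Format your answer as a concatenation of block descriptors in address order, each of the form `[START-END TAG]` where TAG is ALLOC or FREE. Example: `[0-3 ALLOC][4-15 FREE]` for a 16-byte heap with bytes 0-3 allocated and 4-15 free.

Answer: [0-1 FREE][2-6 ALLOC][7-11 ALLOC][12-13 ALLOC][14-16 ALLOC][17-17 FREE]

Derivation:
Op 1: a = malloc(6) -> a = 0; heap: [0-5 ALLOC][6-17 FREE]
Op 2: a = realloc(a, 2) -> a = 0; heap: [0-1 ALLOC][2-17 FREE]
Op 3: b = malloc(3) -> b = 2; heap: [0-1 ALLOC][2-4 ALLOC][5-17 FREE]
Op 4: b = realloc(b, 5) -> b = 2; heap: [0-1 ALLOC][2-6 ALLOC][7-17 FREE]
Op 5: c = malloc(5) -> c = 7; heap: [0-1 ALLOC][2-6 ALLOC][7-11 ALLOC][12-17 FREE]
Op 6: d = malloc(2) -> d = 12; heap: [0-1 ALLOC][2-6 ALLOC][7-11 ALLOC][12-13 ALLOC][14-17 FREE]
Op 7: e = malloc(3) -> e = 14; heap: [0-1 ALLOC][2-6 ALLOC][7-11 ALLOC][12-13 ALLOC][14-16 ALLOC][17-17 FREE]
Op 8: free(a) -> (freed a); heap: [0-1 FREE][2-6 ALLOC][7-11 ALLOC][12-13 ALLOC][14-16 ALLOC][17-17 FREE]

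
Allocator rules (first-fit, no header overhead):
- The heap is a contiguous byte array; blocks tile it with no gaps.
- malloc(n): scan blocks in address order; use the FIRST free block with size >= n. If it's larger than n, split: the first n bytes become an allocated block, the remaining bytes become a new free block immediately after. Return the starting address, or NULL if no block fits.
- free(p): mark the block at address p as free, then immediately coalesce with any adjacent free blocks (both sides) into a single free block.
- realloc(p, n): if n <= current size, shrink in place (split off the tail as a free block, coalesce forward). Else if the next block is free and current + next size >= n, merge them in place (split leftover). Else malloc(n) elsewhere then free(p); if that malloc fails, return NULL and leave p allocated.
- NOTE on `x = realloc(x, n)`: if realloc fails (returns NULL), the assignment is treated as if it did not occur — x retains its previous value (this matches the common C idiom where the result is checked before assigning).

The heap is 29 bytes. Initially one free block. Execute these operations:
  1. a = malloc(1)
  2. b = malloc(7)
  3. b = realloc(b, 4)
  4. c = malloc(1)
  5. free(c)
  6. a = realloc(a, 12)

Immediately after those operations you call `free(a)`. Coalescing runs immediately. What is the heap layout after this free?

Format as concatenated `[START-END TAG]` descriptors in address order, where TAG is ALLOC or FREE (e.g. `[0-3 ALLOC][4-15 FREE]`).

Answer: [0-0 FREE][1-4 ALLOC][5-28 FREE]

Derivation:
Op 1: a = malloc(1) -> a = 0; heap: [0-0 ALLOC][1-28 FREE]
Op 2: b = malloc(7) -> b = 1; heap: [0-0 ALLOC][1-7 ALLOC][8-28 FREE]
Op 3: b = realloc(b, 4) -> b = 1; heap: [0-0 ALLOC][1-4 ALLOC][5-28 FREE]
Op 4: c = malloc(1) -> c = 5; heap: [0-0 ALLOC][1-4 ALLOC][5-5 ALLOC][6-28 FREE]
Op 5: free(c) -> (freed c); heap: [0-0 ALLOC][1-4 ALLOC][5-28 FREE]
Op 6: a = realloc(a, 12) -> a = 5; heap: [0-0 FREE][1-4 ALLOC][5-16 ALLOC][17-28 FREE]
free(a): a = 5 -> block [5-16 ALLOC]; mark free, coalesce with adjacent free neighbors -> [0-0 FREE][1-4 ALLOC][5-28 FREE]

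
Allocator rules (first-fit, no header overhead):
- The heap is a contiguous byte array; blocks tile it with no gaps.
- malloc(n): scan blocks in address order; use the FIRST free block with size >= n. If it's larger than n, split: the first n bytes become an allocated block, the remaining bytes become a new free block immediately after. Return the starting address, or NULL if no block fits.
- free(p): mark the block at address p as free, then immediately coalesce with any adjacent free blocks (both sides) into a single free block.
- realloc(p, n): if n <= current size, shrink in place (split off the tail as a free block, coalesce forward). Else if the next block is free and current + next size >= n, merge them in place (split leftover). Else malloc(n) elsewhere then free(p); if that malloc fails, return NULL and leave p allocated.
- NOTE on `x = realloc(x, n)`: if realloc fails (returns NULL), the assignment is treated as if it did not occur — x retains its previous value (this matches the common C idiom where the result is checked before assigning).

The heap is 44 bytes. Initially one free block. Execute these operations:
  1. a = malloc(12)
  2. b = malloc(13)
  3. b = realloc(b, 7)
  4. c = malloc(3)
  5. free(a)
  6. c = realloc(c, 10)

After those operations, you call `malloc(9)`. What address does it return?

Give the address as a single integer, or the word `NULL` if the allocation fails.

Op 1: a = malloc(12) -> a = 0; heap: [0-11 ALLOC][12-43 FREE]
Op 2: b = malloc(13) -> b = 12; heap: [0-11 ALLOC][12-24 ALLOC][25-43 FREE]
Op 3: b = realloc(b, 7) -> b = 12; heap: [0-11 ALLOC][12-18 ALLOC][19-43 FREE]
Op 4: c = malloc(3) -> c = 19; heap: [0-11 ALLOC][12-18 ALLOC][19-21 ALLOC][22-43 FREE]
Op 5: free(a) -> (freed a); heap: [0-11 FREE][12-18 ALLOC][19-21 ALLOC][22-43 FREE]
Op 6: c = realloc(c, 10) -> c = 19; heap: [0-11 FREE][12-18 ALLOC][19-28 ALLOC][29-43 FREE]
malloc(9): first-fit scan over [0-11 FREE][12-18 ALLOC][19-28 ALLOC][29-43 FREE] -> 0

Answer: 0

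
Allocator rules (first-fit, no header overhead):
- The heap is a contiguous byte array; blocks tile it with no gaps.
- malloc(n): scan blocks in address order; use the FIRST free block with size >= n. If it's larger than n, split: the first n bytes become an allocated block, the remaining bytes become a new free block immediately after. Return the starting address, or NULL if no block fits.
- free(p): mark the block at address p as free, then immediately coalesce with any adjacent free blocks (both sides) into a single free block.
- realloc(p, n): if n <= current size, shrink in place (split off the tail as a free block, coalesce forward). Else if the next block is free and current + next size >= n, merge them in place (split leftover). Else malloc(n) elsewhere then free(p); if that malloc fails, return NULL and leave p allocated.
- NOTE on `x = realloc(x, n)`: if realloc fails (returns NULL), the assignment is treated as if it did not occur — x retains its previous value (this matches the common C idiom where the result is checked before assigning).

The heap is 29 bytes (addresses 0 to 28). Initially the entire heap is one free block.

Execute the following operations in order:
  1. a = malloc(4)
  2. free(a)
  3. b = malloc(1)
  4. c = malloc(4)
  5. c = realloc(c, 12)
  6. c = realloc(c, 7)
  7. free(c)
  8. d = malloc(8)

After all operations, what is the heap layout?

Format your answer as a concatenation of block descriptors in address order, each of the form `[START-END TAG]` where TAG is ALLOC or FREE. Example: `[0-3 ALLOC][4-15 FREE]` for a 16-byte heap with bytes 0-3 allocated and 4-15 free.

Op 1: a = malloc(4) -> a = 0; heap: [0-3 ALLOC][4-28 FREE]
Op 2: free(a) -> (freed a); heap: [0-28 FREE]
Op 3: b = malloc(1) -> b = 0; heap: [0-0 ALLOC][1-28 FREE]
Op 4: c = malloc(4) -> c = 1; heap: [0-0 ALLOC][1-4 ALLOC][5-28 FREE]
Op 5: c = realloc(c, 12) -> c = 1; heap: [0-0 ALLOC][1-12 ALLOC][13-28 FREE]
Op 6: c = realloc(c, 7) -> c = 1; heap: [0-0 ALLOC][1-7 ALLOC][8-28 FREE]
Op 7: free(c) -> (freed c); heap: [0-0 ALLOC][1-28 FREE]
Op 8: d = malloc(8) -> d = 1; heap: [0-0 ALLOC][1-8 ALLOC][9-28 FREE]

Answer: [0-0 ALLOC][1-8 ALLOC][9-28 FREE]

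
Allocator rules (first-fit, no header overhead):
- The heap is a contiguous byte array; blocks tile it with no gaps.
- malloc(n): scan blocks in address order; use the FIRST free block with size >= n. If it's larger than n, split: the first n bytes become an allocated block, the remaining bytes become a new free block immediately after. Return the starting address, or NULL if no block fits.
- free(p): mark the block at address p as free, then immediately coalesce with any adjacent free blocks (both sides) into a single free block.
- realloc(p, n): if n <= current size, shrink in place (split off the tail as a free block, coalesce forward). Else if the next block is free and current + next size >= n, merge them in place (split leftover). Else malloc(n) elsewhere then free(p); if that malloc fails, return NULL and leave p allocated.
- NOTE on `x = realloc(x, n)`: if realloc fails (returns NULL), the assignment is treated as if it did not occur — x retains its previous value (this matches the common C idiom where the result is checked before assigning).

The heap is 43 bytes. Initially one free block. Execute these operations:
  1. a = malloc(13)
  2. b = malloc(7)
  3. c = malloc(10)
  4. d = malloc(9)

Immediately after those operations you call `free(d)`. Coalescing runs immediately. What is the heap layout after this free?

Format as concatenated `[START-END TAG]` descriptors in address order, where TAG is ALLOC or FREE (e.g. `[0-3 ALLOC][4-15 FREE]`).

Answer: [0-12 ALLOC][13-19 ALLOC][20-29 ALLOC][30-42 FREE]

Derivation:
Op 1: a = malloc(13) -> a = 0; heap: [0-12 ALLOC][13-42 FREE]
Op 2: b = malloc(7) -> b = 13; heap: [0-12 ALLOC][13-19 ALLOC][20-42 FREE]
Op 3: c = malloc(10) -> c = 20; heap: [0-12 ALLOC][13-19 ALLOC][20-29 ALLOC][30-42 FREE]
Op 4: d = malloc(9) -> d = 30; heap: [0-12 ALLOC][13-19 ALLOC][20-29 ALLOC][30-38 ALLOC][39-42 FREE]
free(d): d = 30 -> block [30-38 ALLOC]; mark free, coalesce with adjacent free neighbors -> [0-12 ALLOC][13-19 ALLOC][20-29 ALLOC][30-42 FREE]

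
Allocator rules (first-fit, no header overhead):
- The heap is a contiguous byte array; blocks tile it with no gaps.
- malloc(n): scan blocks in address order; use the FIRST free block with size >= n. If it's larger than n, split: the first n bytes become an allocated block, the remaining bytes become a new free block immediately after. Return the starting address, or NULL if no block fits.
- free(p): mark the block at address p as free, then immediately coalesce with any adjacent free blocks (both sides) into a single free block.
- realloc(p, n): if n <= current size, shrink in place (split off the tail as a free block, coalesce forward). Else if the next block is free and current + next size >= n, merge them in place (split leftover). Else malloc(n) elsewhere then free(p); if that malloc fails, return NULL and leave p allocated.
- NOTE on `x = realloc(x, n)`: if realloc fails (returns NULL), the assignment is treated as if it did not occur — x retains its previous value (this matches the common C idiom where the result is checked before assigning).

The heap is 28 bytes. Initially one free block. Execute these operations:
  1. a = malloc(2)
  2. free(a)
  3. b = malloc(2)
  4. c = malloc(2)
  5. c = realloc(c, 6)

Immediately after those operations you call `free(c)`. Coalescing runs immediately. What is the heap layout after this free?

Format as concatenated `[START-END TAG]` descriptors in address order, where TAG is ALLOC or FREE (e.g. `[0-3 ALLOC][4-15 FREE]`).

Answer: [0-1 ALLOC][2-27 FREE]

Derivation:
Op 1: a = malloc(2) -> a = 0; heap: [0-1 ALLOC][2-27 FREE]
Op 2: free(a) -> (freed a); heap: [0-27 FREE]
Op 3: b = malloc(2) -> b = 0; heap: [0-1 ALLOC][2-27 FREE]
Op 4: c = malloc(2) -> c = 2; heap: [0-1 ALLOC][2-3 ALLOC][4-27 FREE]
Op 5: c = realloc(c, 6) -> c = 2; heap: [0-1 ALLOC][2-7 ALLOC][8-27 FREE]
free(c): c = 2 -> block [2-7 ALLOC]; mark free, coalesce with adjacent free neighbors -> [0-1 ALLOC][2-27 FREE]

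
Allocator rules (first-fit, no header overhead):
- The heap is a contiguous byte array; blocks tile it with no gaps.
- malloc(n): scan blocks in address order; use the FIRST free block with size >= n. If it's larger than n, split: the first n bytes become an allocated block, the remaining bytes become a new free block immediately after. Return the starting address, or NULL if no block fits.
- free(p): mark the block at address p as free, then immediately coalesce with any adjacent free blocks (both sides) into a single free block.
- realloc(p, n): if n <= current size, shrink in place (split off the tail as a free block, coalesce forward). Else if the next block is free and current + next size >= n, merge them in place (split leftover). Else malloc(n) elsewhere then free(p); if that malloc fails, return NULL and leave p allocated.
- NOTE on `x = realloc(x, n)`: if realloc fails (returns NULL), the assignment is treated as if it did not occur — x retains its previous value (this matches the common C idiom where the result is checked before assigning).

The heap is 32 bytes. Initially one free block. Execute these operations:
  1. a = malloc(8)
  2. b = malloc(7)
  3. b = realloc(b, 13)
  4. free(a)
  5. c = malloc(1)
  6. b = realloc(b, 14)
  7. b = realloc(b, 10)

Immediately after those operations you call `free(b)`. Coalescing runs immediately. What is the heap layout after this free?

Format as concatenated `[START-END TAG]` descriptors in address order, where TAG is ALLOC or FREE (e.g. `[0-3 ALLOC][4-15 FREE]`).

Answer: [0-0 ALLOC][1-31 FREE]

Derivation:
Op 1: a = malloc(8) -> a = 0; heap: [0-7 ALLOC][8-31 FREE]
Op 2: b = malloc(7) -> b = 8; heap: [0-7 ALLOC][8-14 ALLOC][15-31 FREE]
Op 3: b = realloc(b, 13) -> b = 8; heap: [0-7 ALLOC][8-20 ALLOC][21-31 FREE]
Op 4: free(a) -> (freed a); heap: [0-7 FREE][8-20 ALLOC][21-31 FREE]
Op 5: c = malloc(1) -> c = 0; heap: [0-0 ALLOC][1-7 FREE][8-20 ALLOC][21-31 FREE]
Op 6: b = realloc(b, 14) -> b = 8; heap: [0-0 ALLOC][1-7 FREE][8-21 ALLOC][22-31 FREE]
Op 7: b = realloc(b, 10) -> b = 8; heap: [0-0 ALLOC][1-7 FREE][8-17 ALLOC][18-31 FREE]
free(b): b = 8 -> block [8-17 ALLOC]; mark free, coalesce with adjacent free neighbors -> [0-0 ALLOC][1-31 FREE]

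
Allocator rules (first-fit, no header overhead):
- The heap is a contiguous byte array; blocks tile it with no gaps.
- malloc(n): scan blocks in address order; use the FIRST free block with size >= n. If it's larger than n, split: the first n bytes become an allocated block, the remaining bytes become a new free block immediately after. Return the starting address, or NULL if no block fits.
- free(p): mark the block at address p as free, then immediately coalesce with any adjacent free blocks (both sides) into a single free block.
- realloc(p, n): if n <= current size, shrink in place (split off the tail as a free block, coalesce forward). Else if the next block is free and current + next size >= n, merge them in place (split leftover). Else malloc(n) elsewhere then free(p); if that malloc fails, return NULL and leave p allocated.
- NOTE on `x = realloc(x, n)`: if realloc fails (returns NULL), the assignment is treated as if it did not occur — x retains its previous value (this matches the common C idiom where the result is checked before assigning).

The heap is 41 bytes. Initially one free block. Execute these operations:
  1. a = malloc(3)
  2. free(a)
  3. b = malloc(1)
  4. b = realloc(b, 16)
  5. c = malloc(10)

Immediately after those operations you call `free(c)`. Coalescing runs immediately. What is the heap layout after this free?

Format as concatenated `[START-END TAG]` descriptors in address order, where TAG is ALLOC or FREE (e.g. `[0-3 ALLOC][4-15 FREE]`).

Answer: [0-15 ALLOC][16-40 FREE]

Derivation:
Op 1: a = malloc(3) -> a = 0; heap: [0-2 ALLOC][3-40 FREE]
Op 2: free(a) -> (freed a); heap: [0-40 FREE]
Op 3: b = malloc(1) -> b = 0; heap: [0-0 ALLOC][1-40 FREE]
Op 4: b = realloc(b, 16) -> b = 0; heap: [0-15 ALLOC][16-40 FREE]
Op 5: c = malloc(10) -> c = 16; heap: [0-15 ALLOC][16-25 ALLOC][26-40 FREE]
free(c): c = 16 -> block [16-25 ALLOC]; mark free, coalesce with adjacent free neighbors -> [0-15 ALLOC][16-40 FREE]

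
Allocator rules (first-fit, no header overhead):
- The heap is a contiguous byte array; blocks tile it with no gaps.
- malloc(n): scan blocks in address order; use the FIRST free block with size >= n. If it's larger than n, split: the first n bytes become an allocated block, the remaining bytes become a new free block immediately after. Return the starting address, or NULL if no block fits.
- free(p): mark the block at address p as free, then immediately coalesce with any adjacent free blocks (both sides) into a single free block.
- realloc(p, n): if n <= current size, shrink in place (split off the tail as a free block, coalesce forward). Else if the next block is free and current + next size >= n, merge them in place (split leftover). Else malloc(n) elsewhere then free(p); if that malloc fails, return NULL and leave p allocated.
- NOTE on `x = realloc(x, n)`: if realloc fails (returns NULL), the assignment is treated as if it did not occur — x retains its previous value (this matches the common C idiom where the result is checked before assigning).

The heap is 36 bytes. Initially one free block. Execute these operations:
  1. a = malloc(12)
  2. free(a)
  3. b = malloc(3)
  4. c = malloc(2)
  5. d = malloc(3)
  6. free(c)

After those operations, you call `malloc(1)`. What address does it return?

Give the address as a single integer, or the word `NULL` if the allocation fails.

Answer: 3

Derivation:
Op 1: a = malloc(12) -> a = 0; heap: [0-11 ALLOC][12-35 FREE]
Op 2: free(a) -> (freed a); heap: [0-35 FREE]
Op 3: b = malloc(3) -> b = 0; heap: [0-2 ALLOC][3-35 FREE]
Op 4: c = malloc(2) -> c = 3; heap: [0-2 ALLOC][3-4 ALLOC][5-35 FREE]
Op 5: d = malloc(3) -> d = 5; heap: [0-2 ALLOC][3-4 ALLOC][5-7 ALLOC][8-35 FREE]
Op 6: free(c) -> (freed c); heap: [0-2 ALLOC][3-4 FREE][5-7 ALLOC][8-35 FREE]
malloc(1): first-fit scan over [0-2 ALLOC][3-4 FREE][5-7 ALLOC][8-35 FREE] -> 3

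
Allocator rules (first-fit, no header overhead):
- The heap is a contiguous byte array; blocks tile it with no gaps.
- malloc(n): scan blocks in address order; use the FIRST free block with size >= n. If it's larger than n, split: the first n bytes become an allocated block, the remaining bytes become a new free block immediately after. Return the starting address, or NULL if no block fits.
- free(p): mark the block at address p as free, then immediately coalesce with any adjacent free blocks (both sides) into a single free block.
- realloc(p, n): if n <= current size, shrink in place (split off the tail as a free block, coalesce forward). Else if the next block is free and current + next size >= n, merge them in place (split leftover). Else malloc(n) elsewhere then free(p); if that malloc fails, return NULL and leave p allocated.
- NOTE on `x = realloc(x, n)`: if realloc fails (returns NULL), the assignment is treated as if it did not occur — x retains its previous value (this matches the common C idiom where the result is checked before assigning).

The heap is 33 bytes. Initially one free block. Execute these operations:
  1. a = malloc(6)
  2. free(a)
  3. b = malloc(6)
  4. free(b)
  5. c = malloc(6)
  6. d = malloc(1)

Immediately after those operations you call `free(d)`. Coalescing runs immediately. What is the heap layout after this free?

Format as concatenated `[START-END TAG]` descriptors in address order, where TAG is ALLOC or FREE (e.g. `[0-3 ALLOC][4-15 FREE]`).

Answer: [0-5 ALLOC][6-32 FREE]

Derivation:
Op 1: a = malloc(6) -> a = 0; heap: [0-5 ALLOC][6-32 FREE]
Op 2: free(a) -> (freed a); heap: [0-32 FREE]
Op 3: b = malloc(6) -> b = 0; heap: [0-5 ALLOC][6-32 FREE]
Op 4: free(b) -> (freed b); heap: [0-32 FREE]
Op 5: c = malloc(6) -> c = 0; heap: [0-5 ALLOC][6-32 FREE]
Op 6: d = malloc(1) -> d = 6; heap: [0-5 ALLOC][6-6 ALLOC][7-32 FREE]
free(d): d = 6 -> block [6-6 ALLOC]; mark free, coalesce with adjacent free neighbors -> [0-5 ALLOC][6-32 FREE]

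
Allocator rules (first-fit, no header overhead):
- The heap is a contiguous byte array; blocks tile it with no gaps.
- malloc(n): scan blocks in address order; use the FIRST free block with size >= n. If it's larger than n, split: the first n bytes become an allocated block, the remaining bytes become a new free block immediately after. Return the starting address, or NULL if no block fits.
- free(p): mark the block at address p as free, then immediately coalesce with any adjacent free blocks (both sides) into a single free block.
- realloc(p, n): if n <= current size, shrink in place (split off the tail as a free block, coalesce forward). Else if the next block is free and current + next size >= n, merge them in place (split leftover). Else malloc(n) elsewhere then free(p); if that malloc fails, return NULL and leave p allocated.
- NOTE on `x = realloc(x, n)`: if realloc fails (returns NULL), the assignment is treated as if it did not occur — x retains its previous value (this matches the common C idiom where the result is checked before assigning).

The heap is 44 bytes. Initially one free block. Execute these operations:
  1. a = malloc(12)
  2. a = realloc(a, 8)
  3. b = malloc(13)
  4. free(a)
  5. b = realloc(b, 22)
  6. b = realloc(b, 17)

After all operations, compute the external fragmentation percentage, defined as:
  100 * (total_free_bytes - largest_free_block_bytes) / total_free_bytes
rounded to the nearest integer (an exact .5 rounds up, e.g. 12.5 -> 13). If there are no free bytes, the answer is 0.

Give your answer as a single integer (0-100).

Answer: 30

Derivation:
Op 1: a = malloc(12) -> a = 0; heap: [0-11 ALLOC][12-43 FREE]
Op 2: a = realloc(a, 8) -> a = 0; heap: [0-7 ALLOC][8-43 FREE]
Op 3: b = malloc(13) -> b = 8; heap: [0-7 ALLOC][8-20 ALLOC][21-43 FREE]
Op 4: free(a) -> (freed a); heap: [0-7 FREE][8-20 ALLOC][21-43 FREE]
Op 5: b = realloc(b, 22) -> b = 8; heap: [0-7 FREE][8-29 ALLOC][30-43 FREE]
Op 6: b = realloc(b, 17) -> b = 8; heap: [0-7 FREE][8-24 ALLOC][25-43 FREE]
Free blocks: [8 19] total_free=27 largest=19 -> 100*(27-19)/27 = 800/27 ≈ 29.630 -> rounds to 30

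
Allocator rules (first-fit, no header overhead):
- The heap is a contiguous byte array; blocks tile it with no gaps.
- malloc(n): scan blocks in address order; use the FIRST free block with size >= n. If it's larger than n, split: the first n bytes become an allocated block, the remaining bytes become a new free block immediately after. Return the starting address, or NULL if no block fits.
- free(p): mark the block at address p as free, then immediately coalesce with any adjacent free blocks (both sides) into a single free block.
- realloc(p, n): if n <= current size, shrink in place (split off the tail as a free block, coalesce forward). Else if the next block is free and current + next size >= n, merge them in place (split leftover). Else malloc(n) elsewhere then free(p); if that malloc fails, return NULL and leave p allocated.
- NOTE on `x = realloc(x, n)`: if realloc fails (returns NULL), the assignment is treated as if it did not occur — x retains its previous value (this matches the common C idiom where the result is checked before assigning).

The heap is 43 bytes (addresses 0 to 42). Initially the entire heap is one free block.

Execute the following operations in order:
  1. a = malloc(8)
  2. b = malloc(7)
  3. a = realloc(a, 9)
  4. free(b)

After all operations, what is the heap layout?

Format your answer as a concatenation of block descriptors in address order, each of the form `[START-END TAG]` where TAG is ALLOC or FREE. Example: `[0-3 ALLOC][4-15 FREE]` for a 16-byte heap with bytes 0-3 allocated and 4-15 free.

Answer: [0-14 FREE][15-23 ALLOC][24-42 FREE]

Derivation:
Op 1: a = malloc(8) -> a = 0; heap: [0-7 ALLOC][8-42 FREE]
Op 2: b = malloc(7) -> b = 8; heap: [0-7 ALLOC][8-14 ALLOC][15-42 FREE]
Op 3: a = realloc(a, 9) -> a = 15; heap: [0-7 FREE][8-14 ALLOC][15-23 ALLOC][24-42 FREE]
Op 4: free(b) -> (freed b); heap: [0-14 FREE][15-23 ALLOC][24-42 FREE]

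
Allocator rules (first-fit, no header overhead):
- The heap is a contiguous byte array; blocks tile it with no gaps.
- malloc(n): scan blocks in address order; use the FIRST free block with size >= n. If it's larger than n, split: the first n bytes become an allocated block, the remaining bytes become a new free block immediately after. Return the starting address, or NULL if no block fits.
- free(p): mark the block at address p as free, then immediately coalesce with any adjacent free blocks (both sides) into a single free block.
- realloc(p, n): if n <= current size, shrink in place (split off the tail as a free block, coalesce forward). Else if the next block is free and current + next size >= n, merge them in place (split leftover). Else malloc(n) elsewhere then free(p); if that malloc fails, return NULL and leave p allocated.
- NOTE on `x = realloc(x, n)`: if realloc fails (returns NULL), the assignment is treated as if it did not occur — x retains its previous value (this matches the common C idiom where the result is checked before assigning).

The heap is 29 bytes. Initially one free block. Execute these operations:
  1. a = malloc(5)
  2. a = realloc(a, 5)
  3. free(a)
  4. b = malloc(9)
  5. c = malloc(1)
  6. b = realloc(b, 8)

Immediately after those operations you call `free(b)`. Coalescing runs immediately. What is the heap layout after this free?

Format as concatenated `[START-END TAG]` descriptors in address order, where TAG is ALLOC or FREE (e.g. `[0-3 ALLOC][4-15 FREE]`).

Answer: [0-8 FREE][9-9 ALLOC][10-28 FREE]

Derivation:
Op 1: a = malloc(5) -> a = 0; heap: [0-4 ALLOC][5-28 FREE]
Op 2: a = realloc(a, 5) -> a = 0; heap: [0-4 ALLOC][5-28 FREE]
Op 3: free(a) -> (freed a); heap: [0-28 FREE]
Op 4: b = malloc(9) -> b = 0; heap: [0-8 ALLOC][9-28 FREE]
Op 5: c = malloc(1) -> c = 9; heap: [0-8 ALLOC][9-9 ALLOC][10-28 FREE]
Op 6: b = realloc(b, 8) -> b = 0; heap: [0-7 ALLOC][8-8 FREE][9-9 ALLOC][10-28 FREE]
free(b): b = 0 -> block [0-7 ALLOC]; mark free, coalesce with adjacent free neighbors -> [0-8 FREE][9-9 ALLOC][10-28 FREE]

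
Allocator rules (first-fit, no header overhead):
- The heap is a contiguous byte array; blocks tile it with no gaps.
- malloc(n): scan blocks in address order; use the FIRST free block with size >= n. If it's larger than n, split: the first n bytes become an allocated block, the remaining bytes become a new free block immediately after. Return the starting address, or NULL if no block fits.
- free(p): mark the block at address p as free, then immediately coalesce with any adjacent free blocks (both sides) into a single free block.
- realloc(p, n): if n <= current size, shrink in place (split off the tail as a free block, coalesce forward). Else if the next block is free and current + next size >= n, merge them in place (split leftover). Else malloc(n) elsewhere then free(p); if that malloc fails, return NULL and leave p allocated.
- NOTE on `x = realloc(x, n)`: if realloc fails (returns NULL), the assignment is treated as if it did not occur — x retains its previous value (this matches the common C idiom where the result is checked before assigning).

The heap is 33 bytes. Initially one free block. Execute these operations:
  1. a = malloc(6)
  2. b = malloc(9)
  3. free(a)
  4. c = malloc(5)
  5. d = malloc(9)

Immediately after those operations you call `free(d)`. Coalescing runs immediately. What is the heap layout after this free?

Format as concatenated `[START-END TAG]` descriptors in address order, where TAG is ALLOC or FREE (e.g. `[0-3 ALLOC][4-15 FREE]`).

Op 1: a = malloc(6) -> a = 0; heap: [0-5 ALLOC][6-32 FREE]
Op 2: b = malloc(9) -> b = 6; heap: [0-5 ALLOC][6-14 ALLOC][15-32 FREE]
Op 3: free(a) -> (freed a); heap: [0-5 FREE][6-14 ALLOC][15-32 FREE]
Op 4: c = malloc(5) -> c = 0; heap: [0-4 ALLOC][5-5 FREE][6-14 ALLOC][15-32 FREE]
Op 5: d = malloc(9) -> d = 15; heap: [0-4 ALLOC][5-5 FREE][6-14 ALLOC][15-23 ALLOC][24-32 FREE]
free(d): d = 15 -> block [15-23 ALLOC]; mark free, coalesce with adjacent free neighbors -> [0-4 ALLOC][5-5 FREE][6-14 ALLOC][15-32 FREE]

Answer: [0-4 ALLOC][5-5 FREE][6-14 ALLOC][15-32 FREE]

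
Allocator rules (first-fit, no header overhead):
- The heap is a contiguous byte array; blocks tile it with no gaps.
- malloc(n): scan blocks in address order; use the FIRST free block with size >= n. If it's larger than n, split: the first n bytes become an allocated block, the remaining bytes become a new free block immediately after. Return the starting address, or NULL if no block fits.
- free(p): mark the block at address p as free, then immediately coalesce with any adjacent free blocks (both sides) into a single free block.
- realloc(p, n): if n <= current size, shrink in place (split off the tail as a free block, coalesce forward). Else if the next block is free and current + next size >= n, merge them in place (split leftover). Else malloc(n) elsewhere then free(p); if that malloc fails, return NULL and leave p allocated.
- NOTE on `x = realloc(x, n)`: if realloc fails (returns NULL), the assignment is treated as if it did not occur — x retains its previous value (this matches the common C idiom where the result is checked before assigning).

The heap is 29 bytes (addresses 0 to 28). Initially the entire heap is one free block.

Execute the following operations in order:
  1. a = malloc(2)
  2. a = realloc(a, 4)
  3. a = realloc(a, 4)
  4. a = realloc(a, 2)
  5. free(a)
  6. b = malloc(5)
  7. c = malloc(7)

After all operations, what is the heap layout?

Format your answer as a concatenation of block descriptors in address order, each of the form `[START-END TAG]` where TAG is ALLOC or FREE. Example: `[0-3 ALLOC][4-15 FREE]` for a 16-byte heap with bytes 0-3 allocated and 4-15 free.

Op 1: a = malloc(2) -> a = 0; heap: [0-1 ALLOC][2-28 FREE]
Op 2: a = realloc(a, 4) -> a = 0; heap: [0-3 ALLOC][4-28 FREE]
Op 3: a = realloc(a, 4) -> a = 0; heap: [0-3 ALLOC][4-28 FREE]
Op 4: a = realloc(a, 2) -> a = 0; heap: [0-1 ALLOC][2-28 FREE]
Op 5: free(a) -> (freed a); heap: [0-28 FREE]
Op 6: b = malloc(5) -> b = 0; heap: [0-4 ALLOC][5-28 FREE]
Op 7: c = malloc(7) -> c = 5; heap: [0-4 ALLOC][5-11 ALLOC][12-28 FREE]

Answer: [0-4 ALLOC][5-11 ALLOC][12-28 FREE]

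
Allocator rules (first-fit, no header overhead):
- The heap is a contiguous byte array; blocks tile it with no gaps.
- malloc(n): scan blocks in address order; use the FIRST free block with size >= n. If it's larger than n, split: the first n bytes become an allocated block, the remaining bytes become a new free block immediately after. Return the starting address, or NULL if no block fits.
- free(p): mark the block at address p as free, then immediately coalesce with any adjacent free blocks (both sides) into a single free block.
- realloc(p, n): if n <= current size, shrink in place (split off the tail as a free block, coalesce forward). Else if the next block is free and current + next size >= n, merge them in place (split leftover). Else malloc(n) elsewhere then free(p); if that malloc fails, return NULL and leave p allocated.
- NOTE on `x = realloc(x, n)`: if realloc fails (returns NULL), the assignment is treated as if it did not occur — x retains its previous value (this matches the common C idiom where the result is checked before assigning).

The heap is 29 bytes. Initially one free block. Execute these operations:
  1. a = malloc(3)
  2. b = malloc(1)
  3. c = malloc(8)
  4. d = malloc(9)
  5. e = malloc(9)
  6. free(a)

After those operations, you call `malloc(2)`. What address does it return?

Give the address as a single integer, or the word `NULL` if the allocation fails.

Answer: 0

Derivation:
Op 1: a = malloc(3) -> a = 0; heap: [0-2 ALLOC][3-28 FREE]
Op 2: b = malloc(1) -> b = 3; heap: [0-2 ALLOC][3-3 ALLOC][4-28 FREE]
Op 3: c = malloc(8) -> c = 4; heap: [0-2 ALLOC][3-3 ALLOC][4-11 ALLOC][12-28 FREE]
Op 4: d = malloc(9) -> d = 12; heap: [0-2 ALLOC][3-3 ALLOC][4-11 ALLOC][12-20 ALLOC][21-28 FREE]
Op 5: e = malloc(9) -> e = NULL; heap: [0-2 ALLOC][3-3 ALLOC][4-11 ALLOC][12-20 ALLOC][21-28 FREE]
Op 6: free(a) -> (freed a); heap: [0-2 FREE][3-3 ALLOC][4-11 ALLOC][12-20 ALLOC][21-28 FREE]
malloc(2): first-fit scan over [0-2 FREE][3-3 ALLOC][4-11 ALLOC][12-20 ALLOC][21-28 FREE] -> 0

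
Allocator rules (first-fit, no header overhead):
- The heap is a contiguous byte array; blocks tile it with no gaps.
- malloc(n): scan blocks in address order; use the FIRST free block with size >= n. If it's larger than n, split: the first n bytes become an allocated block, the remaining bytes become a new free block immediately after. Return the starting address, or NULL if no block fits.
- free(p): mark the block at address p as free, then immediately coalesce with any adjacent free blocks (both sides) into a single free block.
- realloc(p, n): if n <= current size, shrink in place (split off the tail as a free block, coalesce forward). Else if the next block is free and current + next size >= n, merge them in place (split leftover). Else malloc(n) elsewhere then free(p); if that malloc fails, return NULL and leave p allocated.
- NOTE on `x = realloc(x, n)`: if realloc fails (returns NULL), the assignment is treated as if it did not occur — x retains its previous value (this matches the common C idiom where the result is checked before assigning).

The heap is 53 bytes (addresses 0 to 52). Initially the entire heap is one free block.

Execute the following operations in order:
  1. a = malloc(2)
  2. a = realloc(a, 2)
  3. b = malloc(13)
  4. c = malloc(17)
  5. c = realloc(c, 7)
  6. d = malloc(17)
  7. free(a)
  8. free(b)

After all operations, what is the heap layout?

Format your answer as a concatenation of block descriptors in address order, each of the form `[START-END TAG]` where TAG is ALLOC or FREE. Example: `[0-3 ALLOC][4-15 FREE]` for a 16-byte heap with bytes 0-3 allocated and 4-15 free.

Answer: [0-14 FREE][15-21 ALLOC][22-38 ALLOC][39-52 FREE]

Derivation:
Op 1: a = malloc(2) -> a = 0; heap: [0-1 ALLOC][2-52 FREE]
Op 2: a = realloc(a, 2) -> a = 0; heap: [0-1 ALLOC][2-52 FREE]
Op 3: b = malloc(13) -> b = 2; heap: [0-1 ALLOC][2-14 ALLOC][15-52 FREE]
Op 4: c = malloc(17) -> c = 15; heap: [0-1 ALLOC][2-14 ALLOC][15-31 ALLOC][32-52 FREE]
Op 5: c = realloc(c, 7) -> c = 15; heap: [0-1 ALLOC][2-14 ALLOC][15-21 ALLOC][22-52 FREE]
Op 6: d = malloc(17) -> d = 22; heap: [0-1 ALLOC][2-14 ALLOC][15-21 ALLOC][22-38 ALLOC][39-52 FREE]
Op 7: free(a) -> (freed a); heap: [0-1 FREE][2-14 ALLOC][15-21 ALLOC][22-38 ALLOC][39-52 FREE]
Op 8: free(b) -> (freed b); heap: [0-14 FREE][15-21 ALLOC][22-38 ALLOC][39-52 FREE]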